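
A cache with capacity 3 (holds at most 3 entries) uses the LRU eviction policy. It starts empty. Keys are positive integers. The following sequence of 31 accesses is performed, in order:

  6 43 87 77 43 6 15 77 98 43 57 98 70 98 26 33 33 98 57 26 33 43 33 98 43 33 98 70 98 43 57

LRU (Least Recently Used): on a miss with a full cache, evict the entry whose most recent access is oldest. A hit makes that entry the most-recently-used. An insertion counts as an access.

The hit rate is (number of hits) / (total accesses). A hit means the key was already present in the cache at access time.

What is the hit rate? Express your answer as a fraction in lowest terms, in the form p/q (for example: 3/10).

Answer: 10/31

Derivation:
LRU simulation (capacity=3):
  1. access 6: MISS. Cache (LRU->MRU): [6]
  2. access 43: MISS. Cache (LRU->MRU): [6 43]
  3. access 87: MISS. Cache (LRU->MRU): [6 43 87]
  4. access 77: MISS, evict 6. Cache (LRU->MRU): [43 87 77]
  5. access 43: HIT. Cache (LRU->MRU): [87 77 43]
  6. access 6: MISS, evict 87. Cache (LRU->MRU): [77 43 6]
  7. access 15: MISS, evict 77. Cache (LRU->MRU): [43 6 15]
  8. access 77: MISS, evict 43. Cache (LRU->MRU): [6 15 77]
  9. access 98: MISS, evict 6. Cache (LRU->MRU): [15 77 98]
  10. access 43: MISS, evict 15. Cache (LRU->MRU): [77 98 43]
  11. access 57: MISS, evict 77. Cache (LRU->MRU): [98 43 57]
  12. access 98: HIT. Cache (LRU->MRU): [43 57 98]
  13. access 70: MISS, evict 43. Cache (LRU->MRU): [57 98 70]
  14. access 98: HIT. Cache (LRU->MRU): [57 70 98]
  15. access 26: MISS, evict 57. Cache (LRU->MRU): [70 98 26]
  16. access 33: MISS, evict 70. Cache (LRU->MRU): [98 26 33]
  17. access 33: HIT. Cache (LRU->MRU): [98 26 33]
  18. access 98: HIT. Cache (LRU->MRU): [26 33 98]
  19. access 57: MISS, evict 26. Cache (LRU->MRU): [33 98 57]
  20. access 26: MISS, evict 33. Cache (LRU->MRU): [98 57 26]
  21. access 33: MISS, evict 98. Cache (LRU->MRU): [57 26 33]
  22. access 43: MISS, evict 57. Cache (LRU->MRU): [26 33 43]
  23. access 33: HIT. Cache (LRU->MRU): [26 43 33]
  24. access 98: MISS, evict 26. Cache (LRU->MRU): [43 33 98]
  25. access 43: HIT. Cache (LRU->MRU): [33 98 43]
  26. access 33: HIT. Cache (LRU->MRU): [98 43 33]
  27. access 98: HIT. Cache (LRU->MRU): [43 33 98]
  28. access 70: MISS, evict 43. Cache (LRU->MRU): [33 98 70]
  29. access 98: HIT. Cache (LRU->MRU): [33 70 98]
  30. access 43: MISS, evict 33. Cache (LRU->MRU): [70 98 43]
  31. access 57: MISS, evict 70. Cache (LRU->MRU): [98 43 57]
Total: 10 hits, 21 misses, 18 evictions

Hit rate = 10/31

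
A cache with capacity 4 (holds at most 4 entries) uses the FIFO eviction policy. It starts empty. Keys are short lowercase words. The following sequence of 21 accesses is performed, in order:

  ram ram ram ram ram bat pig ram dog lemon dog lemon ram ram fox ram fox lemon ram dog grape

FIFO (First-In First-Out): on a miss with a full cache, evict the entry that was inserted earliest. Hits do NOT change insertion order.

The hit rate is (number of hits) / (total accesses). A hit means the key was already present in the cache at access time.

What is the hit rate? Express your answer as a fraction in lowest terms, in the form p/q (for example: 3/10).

Answer: 13/21

Derivation:
FIFO simulation (capacity=4):
  1. access ram: MISS. Cache (old->new): [ram]
  2. access ram: HIT. Cache (old->new): [ram]
  3. access ram: HIT. Cache (old->new): [ram]
  4. access ram: HIT. Cache (old->new): [ram]
  5. access ram: HIT. Cache (old->new): [ram]
  6. access bat: MISS. Cache (old->new): [ram bat]
  7. access pig: MISS. Cache (old->new): [ram bat pig]
  8. access ram: HIT. Cache (old->new): [ram bat pig]
  9. access dog: MISS. Cache (old->new): [ram bat pig dog]
  10. access lemon: MISS, evict ram. Cache (old->new): [bat pig dog lemon]
  11. access dog: HIT. Cache (old->new): [bat pig dog lemon]
  12. access lemon: HIT. Cache (old->new): [bat pig dog lemon]
  13. access ram: MISS, evict bat. Cache (old->new): [pig dog lemon ram]
  14. access ram: HIT. Cache (old->new): [pig dog lemon ram]
  15. access fox: MISS, evict pig. Cache (old->new): [dog lemon ram fox]
  16. access ram: HIT. Cache (old->new): [dog lemon ram fox]
  17. access fox: HIT. Cache (old->new): [dog lemon ram fox]
  18. access lemon: HIT. Cache (old->new): [dog lemon ram fox]
  19. access ram: HIT. Cache (old->new): [dog lemon ram fox]
  20. access dog: HIT. Cache (old->new): [dog lemon ram fox]
  21. access grape: MISS, evict dog. Cache (old->new): [lemon ram fox grape]
Total: 13 hits, 8 misses, 4 evictions

Hit rate = 13/21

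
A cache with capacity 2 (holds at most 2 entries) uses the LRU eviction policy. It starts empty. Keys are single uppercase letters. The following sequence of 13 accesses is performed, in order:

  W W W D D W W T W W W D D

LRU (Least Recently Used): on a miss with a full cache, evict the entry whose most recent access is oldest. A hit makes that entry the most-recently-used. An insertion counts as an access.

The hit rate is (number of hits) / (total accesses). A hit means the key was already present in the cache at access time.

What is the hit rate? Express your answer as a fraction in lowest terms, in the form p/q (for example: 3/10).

LRU simulation (capacity=2):
  1. access W: MISS. Cache (LRU->MRU): [W]
  2. access W: HIT. Cache (LRU->MRU): [W]
  3. access W: HIT. Cache (LRU->MRU): [W]
  4. access D: MISS. Cache (LRU->MRU): [W D]
  5. access D: HIT. Cache (LRU->MRU): [W D]
  6. access W: HIT. Cache (LRU->MRU): [D W]
  7. access W: HIT. Cache (LRU->MRU): [D W]
  8. access T: MISS, evict D. Cache (LRU->MRU): [W T]
  9. access W: HIT. Cache (LRU->MRU): [T W]
  10. access W: HIT. Cache (LRU->MRU): [T W]
  11. access W: HIT. Cache (LRU->MRU): [T W]
  12. access D: MISS, evict T. Cache (LRU->MRU): [W D]
  13. access D: HIT. Cache (LRU->MRU): [W D]
Total: 9 hits, 4 misses, 2 evictions

Hit rate = 9/13

Answer: 9/13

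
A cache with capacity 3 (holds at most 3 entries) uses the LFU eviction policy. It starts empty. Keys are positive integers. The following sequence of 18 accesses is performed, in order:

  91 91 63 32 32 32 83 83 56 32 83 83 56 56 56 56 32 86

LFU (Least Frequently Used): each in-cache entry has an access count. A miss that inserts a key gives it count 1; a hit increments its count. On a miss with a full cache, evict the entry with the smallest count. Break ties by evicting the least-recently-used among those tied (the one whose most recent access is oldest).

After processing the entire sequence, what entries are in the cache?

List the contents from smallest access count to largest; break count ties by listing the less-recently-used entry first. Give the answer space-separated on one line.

LFU simulation (capacity=3):
  1. access 91: MISS. Cache: [91(c=1)]
  2. access 91: HIT, count now 2. Cache: [91(c=2)]
  3. access 63: MISS. Cache: [63(c=1) 91(c=2)]
  4. access 32: MISS. Cache: [63(c=1) 32(c=1) 91(c=2)]
  5. access 32: HIT, count now 2. Cache: [63(c=1) 91(c=2) 32(c=2)]
  6. access 32: HIT, count now 3. Cache: [63(c=1) 91(c=2) 32(c=3)]
  7. access 83: MISS, evict 63(c=1). Cache: [83(c=1) 91(c=2) 32(c=3)]
  8. access 83: HIT, count now 2. Cache: [91(c=2) 83(c=2) 32(c=3)]
  9. access 56: MISS, evict 91(c=2). Cache: [56(c=1) 83(c=2) 32(c=3)]
  10. access 32: HIT, count now 4. Cache: [56(c=1) 83(c=2) 32(c=4)]
  11. access 83: HIT, count now 3. Cache: [56(c=1) 83(c=3) 32(c=4)]
  12. access 83: HIT, count now 4. Cache: [56(c=1) 32(c=4) 83(c=4)]
  13. access 56: HIT, count now 2. Cache: [56(c=2) 32(c=4) 83(c=4)]
  14. access 56: HIT, count now 3. Cache: [56(c=3) 32(c=4) 83(c=4)]
  15. access 56: HIT, count now 4. Cache: [32(c=4) 83(c=4) 56(c=4)]
  16. access 56: HIT, count now 5. Cache: [32(c=4) 83(c=4) 56(c=5)]
  17. access 32: HIT, count now 5. Cache: [83(c=4) 56(c=5) 32(c=5)]
  18. access 86: MISS, evict 83(c=4). Cache: [86(c=1) 56(c=5) 32(c=5)]
Total: 12 hits, 6 misses, 3 evictions

Answer: 86 56 32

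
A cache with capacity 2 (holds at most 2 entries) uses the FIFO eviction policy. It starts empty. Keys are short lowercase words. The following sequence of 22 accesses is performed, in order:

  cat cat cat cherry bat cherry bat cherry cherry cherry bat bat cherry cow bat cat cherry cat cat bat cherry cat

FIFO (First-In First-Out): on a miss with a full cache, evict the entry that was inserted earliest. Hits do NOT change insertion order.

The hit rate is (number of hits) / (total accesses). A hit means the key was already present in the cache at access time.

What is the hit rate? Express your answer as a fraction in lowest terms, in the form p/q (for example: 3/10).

FIFO simulation (capacity=2):
  1. access cat: MISS. Cache (old->new): [cat]
  2. access cat: HIT. Cache (old->new): [cat]
  3. access cat: HIT. Cache (old->new): [cat]
  4. access cherry: MISS. Cache (old->new): [cat cherry]
  5. access bat: MISS, evict cat. Cache (old->new): [cherry bat]
  6. access cherry: HIT. Cache (old->new): [cherry bat]
  7. access bat: HIT. Cache (old->new): [cherry bat]
  8. access cherry: HIT. Cache (old->new): [cherry bat]
  9. access cherry: HIT. Cache (old->new): [cherry bat]
  10. access cherry: HIT. Cache (old->new): [cherry bat]
  11. access bat: HIT. Cache (old->new): [cherry bat]
  12. access bat: HIT. Cache (old->new): [cherry bat]
  13. access cherry: HIT. Cache (old->new): [cherry bat]
  14. access cow: MISS, evict cherry. Cache (old->new): [bat cow]
  15. access bat: HIT. Cache (old->new): [bat cow]
  16. access cat: MISS, evict bat. Cache (old->new): [cow cat]
  17. access cherry: MISS, evict cow. Cache (old->new): [cat cherry]
  18. access cat: HIT. Cache (old->new): [cat cherry]
  19. access cat: HIT. Cache (old->new): [cat cherry]
  20. access bat: MISS, evict cat. Cache (old->new): [cherry bat]
  21. access cherry: HIT. Cache (old->new): [cherry bat]
  22. access cat: MISS, evict cherry. Cache (old->new): [bat cat]
Total: 14 hits, 8 misses, 6 evictions

Hit rate = 14/22 = 7/11

Answer: 7/11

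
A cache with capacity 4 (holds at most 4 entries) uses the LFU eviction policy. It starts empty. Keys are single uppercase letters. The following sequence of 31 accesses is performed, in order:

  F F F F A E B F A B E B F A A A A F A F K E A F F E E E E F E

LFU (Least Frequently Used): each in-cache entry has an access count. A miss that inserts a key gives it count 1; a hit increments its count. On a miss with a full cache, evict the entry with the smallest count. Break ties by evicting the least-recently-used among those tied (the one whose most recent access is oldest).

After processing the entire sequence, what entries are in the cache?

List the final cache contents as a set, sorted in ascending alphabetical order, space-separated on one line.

Answer: A B E F

Derivation:
LFU simulation (capacity=4):
  1. access F: MISS. Cache: [F(c=1)]
  2. access F: HIT, count now 2. Cache: [F(c=2)]
  3. access F: HIT, count now 3. Cache: [F(c=3)]
  4. access F: HIT, count now 4. Cache: [F(c=4)]
  5. access A: MISS. Cache: [A(c=1) F(c=4)]
  6. access E: MISS. Cache: [A(c=1) E(c=1) F(c=4)]
  7. access B: MISS. Cache: [A(c=1) E(c=1) B(c=1) F(c=4)]
  8. access F: HIT, count now 5. Cache: [A(c=1) E(c=1) B(c=1) F(c=5)]
  9. access A: HIT, count now 2. Cache: [E(c=1) B(c=1) A(c=2) F(c=5)]
  10. access B: HIT, count now 2. Cache: [E(c=1) A(c=2) B(c=2) F(c=5)]
  11. access E: HIT, count now 2. Cache: [A(c=2) B(c=2) E(c=2) F(c=5)]
  12. access B: HIT, count now 3. Cache: [A(c=2) E(c=2) B(c=3) F(c=5)]
  13. access F: HIT, count now 6. Cache: [A(c=2) E(c=2) B(c=3) F(c=6)]
  14. access A: HIT, count now 3. Cache: [E(c=2) B(c=3) A(c=3) F(c=6)]
  15. access A: HIT, count now 4. Cache: [E(c=2) B(c=3) A(c=4) F(c=6)]
  16. access A: HIT, count now 5. Cache: [E(c=2) B(c=3) A(c=5) F(c=6)]
  17. access A: HIT, count now 6. Cache: [E(c=2) B(c=3) F(c=6) A(c=6)]
  18. access F: HIT, count now 7. Cache: [E(c=2) B(c=3) A(c=6) F(c=7)]
  19. access A: HIT, count now 7. Cache: [E(c=2) B(c=3) F(c=7) A(c=7)]
  20. access F: HIT, count now 8. Cache: [E(c=2) B(c=3) A(c=7) F(c=8)]
  21. access K: MISS, evict E(c=2). Cache: [K(c=1) B(c=3) A(c=7) F(c=8)]
  22. access E: MISS, evict K(c=1). Cache: [E(c=1) B(c=3) A(c=7) F(c=8)]
  23. access A: HIT, count now 8. Cache: [E(c=1) B(c=3) F(c=8) A(c=8)]
  24. access F: HIT, count now 9. Cache: [E(c=1) B(c=3) A(c=8) F(c=9)]
  25. access F: HIT, count now 10. Cache: [E(c=1) B(c=3) A(c=8) F(c=10)]
  26. access E: HIT, count now 2. Cache: [E(c=2) B(c=3) A(c=8) F(c=10)]
  27. access E: HIT, count now 3. Cache: [B(c=3) E(c=3) A(c=8) F(c=10)]
  28. access E: HIT, count now 4. Cache: [B(c=3) E(c=4) A(c=8) F(c=10)]
  29. access E: HIT, count now 5. Cache: [B(c=3) E(c=5) A(c=8) F(c=10)]
  30. access F: HIT, count now 11. Cache: [B(c=3) E(c=5) A(c=8) F(c=11)]
  31. access E: HIT, count now 6. Cache: [B(c=3) E(c=6) A(c=8) F(c=11)]
Total: 25 hits, 6 misses, 2 evictions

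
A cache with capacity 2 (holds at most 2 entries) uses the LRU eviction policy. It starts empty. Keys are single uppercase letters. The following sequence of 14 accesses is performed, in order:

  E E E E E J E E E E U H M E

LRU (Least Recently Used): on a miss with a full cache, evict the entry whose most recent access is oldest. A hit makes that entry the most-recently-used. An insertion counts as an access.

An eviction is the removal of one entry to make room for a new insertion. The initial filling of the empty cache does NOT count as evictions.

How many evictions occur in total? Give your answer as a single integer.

Answer: 4

Derivation:
LRU simulation (capacity=2):
  1. access E: MISS. Cache (LRU->MRU): [E]
  2. access E: HIT. Cache (LRU->MRU): [E]
  3. access E: HIT. Cache (LRU->MRU): [E]
  4. access E: HIT. Cache (LRU->MRU): [E]
  5. access E: HIT. Cache (LRU->MRU): [E]
  6. access J: MISS. Cache (LRU->MRU): [E J]
  7. access E: HIT. Cache (LRU->MRU): [J E]
  8. access E: HIT. Cache (LRU->MRU): [J E]
  9. access E: HIT. Cache (LRU->MRU): [J E]
  10. access E: HIT. Cache (LRU->MRU): [J E]
  11. access U: MISS, evict J. Cache (LRU->MRU): [E U]
  12. access H: MISS, evict E. Cache (LRU->MRU): [U H]
  13. access M: MISS, evict U. Cache (LRU->MRU): [H M]
  14. access E: MISS, evict H. Cache (LRU->MRU): [M E]
Total: 8 hits, 6 misses, 4 evictions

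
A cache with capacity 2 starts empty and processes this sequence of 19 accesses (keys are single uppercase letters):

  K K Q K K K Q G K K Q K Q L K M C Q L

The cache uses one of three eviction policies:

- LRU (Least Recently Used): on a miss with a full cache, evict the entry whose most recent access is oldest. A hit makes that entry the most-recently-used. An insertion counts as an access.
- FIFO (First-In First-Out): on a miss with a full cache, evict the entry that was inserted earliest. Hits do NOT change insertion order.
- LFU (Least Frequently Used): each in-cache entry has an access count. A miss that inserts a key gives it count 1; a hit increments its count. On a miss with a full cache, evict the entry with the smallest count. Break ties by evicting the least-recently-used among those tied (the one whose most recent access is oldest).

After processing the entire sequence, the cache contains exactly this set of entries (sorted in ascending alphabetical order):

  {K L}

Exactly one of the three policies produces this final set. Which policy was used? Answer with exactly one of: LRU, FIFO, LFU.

Simulating under each policy and comparing final sets:
  LRU: final set = {L Q} -> differs
  FIFO: final set = {L Q} -> differs
  LFU: final set = {K L} -> MATCHES target
Only LFU produces the target set.

Answer: LFU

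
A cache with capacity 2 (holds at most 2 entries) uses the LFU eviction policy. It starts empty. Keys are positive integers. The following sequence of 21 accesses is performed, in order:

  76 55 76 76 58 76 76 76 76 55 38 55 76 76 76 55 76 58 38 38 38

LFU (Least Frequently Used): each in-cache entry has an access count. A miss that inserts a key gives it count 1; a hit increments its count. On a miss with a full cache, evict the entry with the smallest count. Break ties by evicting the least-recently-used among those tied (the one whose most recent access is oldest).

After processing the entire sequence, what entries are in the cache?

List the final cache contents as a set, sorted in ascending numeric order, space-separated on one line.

Answer: 38 76

Derivation:
LFU simulation (capacity=2):
  1. access 76: MISS. Cache: [76(c=1)]
  2. access 55: MISS. Cache: [76(c=1) 55(c=1)]
  3. access 76: HIT, count now 2. Cache: [55(c=1) 76(c=2)]
  4. access 76: HIT, count now 3. Cache: [55(c=1) 76(c=3)]
  5. access 58: MISS, evict 55(c=1). Cache: [58(c=1) 76(c=3)]
  6. access 76: HIT, count now 4. Cache: [58(c=1) 76(c=4)]
  7. access 76: HIT, count now 5. Cache: [58(c=1) 76(c=5)]
  8. access 76: HIT, count now 6. Cache: [58(c=1) 76(c=6)]
  9. access 76: HIT, count now 7. Cache: [58(c=1) 76(c=7)]
  10. access 55: MISS, evict 58(c=1). Cache: [55(c=1) 76(c=7)]
  11. access 38: MISS, evict 55(c=1). Cache: [38(c=1) 76(c=7)]
  12. access 55: MISS, evict 38(c=1). Cache: [55(c=1) 76(c=7)]
  13. access 76: HIT, count now 8. Cache: [55(c=1) 76(c=8)]
  14. access 76: HIT, count now 9. Cache: [55(c=1) 76(c=9)]
  15. access 76: HIT, count now 10. Cache: [55(c=1) 76(c=10)]
  16. access 55: HIT, count now 2. Cache: [55(c=2) 76(c=10)]
  17. access 76: HIT, count now 11. Cache: [55(c=2) 76(c=11)]
  18. access 58: MISS, evict 55(c=2). Cache: [58(c=1) 76(c=11)]
  19. access 38: MISS, evict 58(c=1). Cache: [38(c=1) 76(c=11)]
  20. access 38: HIT, count now 2. Cache: [38(c=2) 76(c=11)]
  21. access 38: HIT, count now 3. Cache: [38(c=3) 76(c=11)]
Total: 13 hits, 8 misses, 6 evictions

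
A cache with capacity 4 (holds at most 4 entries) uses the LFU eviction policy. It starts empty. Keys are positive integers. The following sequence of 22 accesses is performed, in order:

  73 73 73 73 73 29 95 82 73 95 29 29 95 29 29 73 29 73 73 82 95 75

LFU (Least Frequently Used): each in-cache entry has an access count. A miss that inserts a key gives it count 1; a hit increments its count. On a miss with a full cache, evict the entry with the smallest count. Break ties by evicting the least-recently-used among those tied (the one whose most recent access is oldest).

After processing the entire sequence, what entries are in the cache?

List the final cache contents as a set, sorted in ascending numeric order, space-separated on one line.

LFU simulation (capacity=4):
  1. access 73: MISS. Cache: [73(c=1)]
  2. access 73: HIT, count now 2. Cache: [73(c=2)]
  3. access 73: HIT, count now 3. Cache: [73(c=3)]
  4. access 73: HIT, count now 4. Cache: [73(c=4)]
  5. access 73: HIT, count now 5. Cache: [73(c=5)]
  6. access 29: MISS. Cache: [29(c=1) 73(c=5)]
  7. access 95: MISS. Cache: [29(c=1) 95(c=1) 73(c=5)]
  8. access 82: MISS. Cache: [29(c=1) 95(c=1) 82(c=1) 73(c=5)]
  9. access 73: HIT, count now 6. Cache: [29(c=1) 95(c=1) 82(c=1) 73(c=6)]
  10. access 95: HIT, count now 2. Cache: [29(c=1) 82(c=1) 95(c=2) 73(c=6)]
  11. access 29: HIT, count now 2. Cache: [82(c=1) 95(c=2) 29(c=2) 73(c=6)]
  12. access 29: HIT, count now 3. Cache: [82(c=1) 95(c=2) 29(c=3) 73(c=6)]
  13. access 95: HIT, count now 3. Cache: [82(c=1) 29(c=3) 95(c=3) 73(c=6)]
  14. access 29: HIT, count now 4. Cache: [82(c=1) 95(c=3) 29(c=4) 73(c=6)]
  15. access 29: HIT, count now 5. Cache: [82(c=1) 95(c=3) 29(c=5) 73(c=6)]
  16. access 73: HIT, count now 7. Cache: [82(c=1) 95(c=3) 29(c=5) 73(c=7)]
  17. access 29: HIT, count now 6. Cache: [82(c=1) 95(c=3) 29(c=6) 73(c=7)]
  18. access 73: HIT, count now 8. Cache: [82(c=1) 95(c=3) 29(c=6) 73(c=8)]
  19. access 73: HIT, count now 9. Cache: [82(c=1) 95(c=3) 29(c=6) 73(c=9)]
  20. access 82: HIT, count now 2. Cache: [82(c=2) 95(c=3) 29(c=6) 73(c=9)]
  21. access 95: HIT, count now 4. Cache: [82(c=2) 95(c=4) 29(c=6) 73(c=9)]
  22. access 75: MISS, evict 82(c=2). Cache: [75(c=1) 95(c=4) 29(c=6) 73(c=9)]
Total: 17 hits, 5 misses, 1 evictions

Answer: 29 73 75 95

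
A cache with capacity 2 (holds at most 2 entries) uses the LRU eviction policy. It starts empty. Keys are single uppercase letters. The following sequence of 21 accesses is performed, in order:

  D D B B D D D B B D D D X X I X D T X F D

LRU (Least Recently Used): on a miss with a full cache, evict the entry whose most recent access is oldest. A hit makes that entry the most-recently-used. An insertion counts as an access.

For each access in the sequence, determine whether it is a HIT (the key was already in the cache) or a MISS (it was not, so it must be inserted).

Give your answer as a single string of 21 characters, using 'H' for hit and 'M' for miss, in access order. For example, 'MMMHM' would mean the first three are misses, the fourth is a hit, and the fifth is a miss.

Answer: MHMHHHHHHHHHMHMHMMMMM

Derivation:
LRU simulation (capacity=2):
  1. access D: MISS. Cache (LRU->MRU): [D]
  2. access D: HIT. Cache (LRU->MRU): [D]
  3. access B: MISS. Cache (LRU->MRU): [D B]
  4. access B: HIT. Cache (LRU->MRU): [D B]
  5. access D: HIT. Cache (LRU->MRU): [B D]
  6. access D: HIT. Cache (LRU->MRU): [B D]
  7. access D: HIT. Cache (LRU->MRU): [B D]
  8. access B: HIT. Cache (LRU->MRU): [D B]
  9. access B: HIT. Cache (LRU->MRU): [D B]
  10. access D: HIT. Cache (LRU->MRU): [B D]
  11. access D: HIT. Cache (LRU->MRU): [B D]
  12. access D: HIT. Cache (LRU->MRU): [B D]
  13. access X: MISS, evict B. Cache (LRU->MRU): [D X]
  14. access X: HIT. Cache (LRU->MRU): [D X]
  15. access I: MISS, evict D. Cache (LRU->MRU): [X I]
  16. access X: HIT. Cache (LRU->MRU): [I X]
  17. access D: MISS, evict I. Cache (LRU->MRU): [X D]
  18. access T: MISS, evict X. Cache (LRU->MRU): [D T]
  19. access X: MISS, evict D. Cache (LRU->MRU): [T X]
  20. access F: MISS, evict T. Cache (LRU->MRU): [X F]
  21. access D: MISS, evict X. Cache (LRU->MRU): [F D]
Total: 12 hits, 9 misses, 7 evictions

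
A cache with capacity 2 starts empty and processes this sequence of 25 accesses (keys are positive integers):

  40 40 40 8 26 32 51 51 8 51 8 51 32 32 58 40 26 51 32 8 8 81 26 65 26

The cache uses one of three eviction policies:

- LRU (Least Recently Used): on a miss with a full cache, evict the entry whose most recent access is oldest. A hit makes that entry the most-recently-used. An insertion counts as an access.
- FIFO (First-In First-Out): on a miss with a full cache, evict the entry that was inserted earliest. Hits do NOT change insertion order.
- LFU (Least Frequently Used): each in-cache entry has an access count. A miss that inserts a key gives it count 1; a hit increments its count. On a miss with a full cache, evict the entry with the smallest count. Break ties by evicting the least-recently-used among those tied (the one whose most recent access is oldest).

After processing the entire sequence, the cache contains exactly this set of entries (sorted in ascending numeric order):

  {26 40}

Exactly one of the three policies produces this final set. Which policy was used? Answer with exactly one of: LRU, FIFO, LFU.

Simulating under each policy and comparing final sets:
  LRU: final set = {26 65} -> differs
  FIFO: final set = {26 65} -> differs
  LFU: final set = {26 40} -> MATCHES target
Only LFU produces the target set.

Answer: LFU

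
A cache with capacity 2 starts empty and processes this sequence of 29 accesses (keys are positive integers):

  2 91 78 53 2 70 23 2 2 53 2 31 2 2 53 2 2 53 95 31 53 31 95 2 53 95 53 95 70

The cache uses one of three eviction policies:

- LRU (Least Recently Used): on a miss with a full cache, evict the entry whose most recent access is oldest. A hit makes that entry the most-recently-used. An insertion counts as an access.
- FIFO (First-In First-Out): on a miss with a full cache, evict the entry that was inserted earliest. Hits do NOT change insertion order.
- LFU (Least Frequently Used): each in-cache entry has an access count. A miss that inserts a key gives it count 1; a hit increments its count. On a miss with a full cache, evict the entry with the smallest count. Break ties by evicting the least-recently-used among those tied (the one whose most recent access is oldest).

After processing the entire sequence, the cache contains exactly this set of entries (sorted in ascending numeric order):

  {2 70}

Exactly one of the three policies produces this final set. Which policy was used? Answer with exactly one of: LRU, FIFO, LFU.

Simulating under each policy and comparing final sets:
  LRU: final set = {70 95} -> differs
  FIFO: final set = {70 95} -> differs
  LFU: final set = {2 70} -> MATCHES target
Only LFU produces the target set.

Answer: LFU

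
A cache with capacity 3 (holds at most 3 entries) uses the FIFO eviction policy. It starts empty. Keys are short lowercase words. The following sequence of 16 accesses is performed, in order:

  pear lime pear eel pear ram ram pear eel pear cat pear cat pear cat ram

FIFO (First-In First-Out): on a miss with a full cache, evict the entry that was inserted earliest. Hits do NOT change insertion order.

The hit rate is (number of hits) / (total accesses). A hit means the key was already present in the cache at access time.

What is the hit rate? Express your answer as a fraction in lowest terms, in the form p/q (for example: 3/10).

Answer: 5/8

Derivation:
FIFO simulation (capacity=3):
  1. access pear: MISS. Cache (old->new): [pear]
  2. access lime: MISS. Cache (old->new): [pear lime]
  3. access pear: HIT. Cache (old->new): [pear lime]
  4. access eel: MISS. Cache (old->new): [pear lime eel]
  5. access pear: HIT. Cache (old->new): [pear lime eel]
  6. access ram: MISS, evict pear. Cache (old->new): [lime eel ram]
  7. access ram: HIT. Cache (old->new): [lime eel ram]
  8. access pear: MISS, evict lime. Cache (old->new): [eel ram pear]
  9. access eel: HIT. Cache (old->new): [eel ram pear]
  10. access pear: HIT. Cache (old->new): [eel ram pear]
  11. access cat: MISS, evict eel. Cache (old->new): [ram pear cat]
  12. access pear: HIT. Cache (old->new): [ram pear cat]
  13. access cat: HIT. Cache (old->new): [ram pear cat]
  14. access pear: HIT. Cache (old->new): [ram pear cat]
  15. access cat: HIT. Cache (old->new): [ram pear cat]
  16. access ram: HIT. Cache (old->new): [ram pear cat]
Total: 10 hits, 6 misses, 3 evictions

Hit rate = 10/16 = 5/8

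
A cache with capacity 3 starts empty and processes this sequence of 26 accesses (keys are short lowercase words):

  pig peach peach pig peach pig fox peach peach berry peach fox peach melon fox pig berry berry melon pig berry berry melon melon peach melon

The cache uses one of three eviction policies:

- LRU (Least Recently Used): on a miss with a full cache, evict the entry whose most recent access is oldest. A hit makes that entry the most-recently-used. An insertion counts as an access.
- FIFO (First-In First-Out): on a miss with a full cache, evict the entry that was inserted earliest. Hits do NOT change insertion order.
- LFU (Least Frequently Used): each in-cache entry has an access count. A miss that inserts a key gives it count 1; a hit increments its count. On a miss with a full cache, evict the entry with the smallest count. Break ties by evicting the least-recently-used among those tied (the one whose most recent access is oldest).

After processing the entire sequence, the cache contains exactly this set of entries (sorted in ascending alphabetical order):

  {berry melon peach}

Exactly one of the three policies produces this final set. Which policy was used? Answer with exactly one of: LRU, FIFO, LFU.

Simulating under each policy and comparing final sets:
  LRU: final set = {berry melon peach} -> MATCHES target
  FIFO: final set = {melon peach pig} -> differs
  LFU: final set = {melon peach pig} -> differs
Only LRU produces the target set.

Answer: LRU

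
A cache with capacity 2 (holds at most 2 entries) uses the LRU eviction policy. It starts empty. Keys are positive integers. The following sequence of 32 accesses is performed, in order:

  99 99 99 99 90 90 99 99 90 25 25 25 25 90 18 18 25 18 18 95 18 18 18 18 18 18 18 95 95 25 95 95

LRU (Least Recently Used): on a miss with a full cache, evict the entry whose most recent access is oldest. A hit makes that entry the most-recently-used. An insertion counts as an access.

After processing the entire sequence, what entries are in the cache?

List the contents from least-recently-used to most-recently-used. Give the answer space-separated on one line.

Answer: 25 95

Derivation:
LRU simulation (capacity=2):
  1. access 99: MISS. Cache (LRU->MRU): [99]
  2. access 99: HIT. Cache (LRU->MRU): [99]
  3. access 99: HIT. Cache (LRU->MRU): [99]
  4. access 99: HIT. Cache (LRU->MRU): [99]
  5. access 90: MISS. Cache (LRU->MRU): [99 90]
  6. access 90: HIT. Cache (LRU->MRU): [99 90]
  7. access 99: HIT. Cache (LRU->MRU): [90 99]
  8. access 99: HIT. Cache (LRU->MRU): [90 99]
  9. access 90: HIT. Cache (LRU->MRU): [99 90]
  10. access 25: MISS, evict 99. Cache (LRU->MRU): [90 25]
  11. access 25: HIT. Cache (LRU->MRU): [90 25]
  12. access 25: HIT. Cache (LRU->MRU): [90 25]
  13. access 25: HIT. Cache (LRU->MRU): [90 25]
  14. access 90: HIT. Cache (LRU->MRU): [25 90]
  15. access 18: MISS, evict 25. Cache (LRU->MRU): [90 18]
  16. access 18: HIT. Cache (LRU->MRU): [90 18]
  17. access 25: MISS, evict 90. Cache (LRU->MRU): [18 25]
  18. access 18: HIT. Cache (LRU->MRU): [25 18]
  19. access 18: HIT. Cache (LRU->MRU): [25 18]
  20. access 95: MISS, evict 25. Cache (LRU->MRU): [18 95]
  21. access 18: HIT. Cache (LRU->MRU): [95 18]
  22. access 18: HIT. Cache (LRU->MRU): [95 18]
  23. access 18: HIT. Cache (LRU->MRU): [95 18]
  24. access 18: HIT. Cache (LRU->MRU): [95 18]
  25. access 18: HIT. Cache (LRU->MRU): [95 18]
  26. access 18: HIT. Cache (LRU->MRU): [95 18]
  27. access 18: HIT. Cache (LRU->MRU): [95 18]
  28. access 95: HIT. Cache (LRU->MRU): [18 95]
  29. access 95: HIT. Cache (LRU->MRU): [18 95]
  30. access 25: MISS, evict 18. Cache (LRU->MRU): [95 25]
  31. access 95: HIT. Cache (LRU->MRU): [25 95]
  32. access 95: HIT. Cache (LRU->MRU): [25 95]
Total: 25 hits, 7 misses, 5 evictions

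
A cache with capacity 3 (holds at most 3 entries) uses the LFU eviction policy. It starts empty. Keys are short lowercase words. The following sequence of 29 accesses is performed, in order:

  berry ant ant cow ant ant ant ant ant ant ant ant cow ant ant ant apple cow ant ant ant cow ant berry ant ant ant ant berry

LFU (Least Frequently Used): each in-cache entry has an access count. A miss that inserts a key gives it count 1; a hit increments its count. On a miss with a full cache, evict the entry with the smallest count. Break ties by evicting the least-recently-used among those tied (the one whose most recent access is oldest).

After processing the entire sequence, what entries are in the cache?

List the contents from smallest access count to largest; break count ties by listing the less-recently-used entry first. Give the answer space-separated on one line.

Answer: berry cow ant

Derivation:
LFU simulation (capacity=3):
  1. access berry: MISS. Cache: [berry(c=1)]
  2. access ant: MISS. Cache: [berry(c=1) ant(c=1)]
  3. access ant: HIT, count now 2. Cache: [berry(c=1) ant(c=2)]
  4. access cow: MISS. Cache: [berry(c=1) cow(c=1) ant(c=2)]
  5. access ant: HIT, count now 3. Cache: [berry(c=1) cow(c=1) ant(c=3)]
  6. access ant: HIT, count now 4. Cache: [berry(c=1) cow(c=1) ant(c=4)]
  7. access ant: HIT, count now 5. Cache: [berry(c=1) cow(c=1) ant(c=5)]
  8. access ant: HIT, count now 6. Cache: [berry(c=1) cow(c=1) ant(c=6)]
  9. access ant: HIT, count now 7. Cache: [berry(c=1) cow(c=1) ant(c=7)]
  10. access ant: HIT, count now 8. Cache: [berry(c=1) cow(c=1) ant(c=8)]
  11. access ant: HIT, count now 9. Cache: [berry(c=1) cow(c=1) ant(c=9)]
  12. access ant: HIT, count now 10. Cache: [berry(c=1) cow(c=1) ant(c=10)]
  13. access cow: HIT, count now 2. Cache: [berry(c=1) cow(c=2) ant(c=10)]
  14. access ant: HIT, count now 11. Cache: [berry(c=1) cow(c=2) ant(c=11)]
  15. access ant: HIT, count now 12. Cache: [berry(c=1) cow(c=2) ant(c=12)]
  16. access ant: HIT, count now 13. Cache: [berry(c=1) cow(c=2) ant(c=13)]
  17. access apple: MISS, evict berry(c=1). Cache: [apple(c=1) cow(c=2) ant(c=13)]
  18. access cow: HIT, count now 3. Cache: [apple(c=1) cow(c=3) ant(c=13)]
  19. access ant: HIT, count now 14. Cache: [apple(c=1) cow(c=3) ant(c=14)]
  20. access ant: HIT, count now 15. Cache: [apple(c=1) cow(c=3) ant(c=15)]
  21. access ant: HIT, count now 16. Cache: [apple(c=1) cow(c=3) ant(c=16)]
  22. access cow: HIT, count now 4. Cache: [apple(c=1) cow(c=4) ant(c=16)]
  23. access ant: HIT, count now 17. Cache: [apple(c=1) cow(c=4) ant(c=17)]
  24. access berry: MISS, evict apple(c=1). Cache: [berry(c=1) cow(c=4) ant(c=17)]
  25. access ant: HIT, count now 18. Cache: [berry(c=1) cow(c=4) ant(c=18)]
  26. access ant: HIT, count now 19. Cache: [berry(c=1) cow(c=4) ant(c=19)]
  27. access ant: HIT, count now 20. Cache: [berry(c=1) cow(c=4) ant(c=20)]
  28. access ant: HIT, count now 21. Cache: [berry(c=1) cow(c=4) ant(c=21)]
  29. access berry: HIT, count now 2. Cache: [berry(c=2) cow(c=4) ant(c=21)]
Total: 24 hits, 5 misses, 2 evictions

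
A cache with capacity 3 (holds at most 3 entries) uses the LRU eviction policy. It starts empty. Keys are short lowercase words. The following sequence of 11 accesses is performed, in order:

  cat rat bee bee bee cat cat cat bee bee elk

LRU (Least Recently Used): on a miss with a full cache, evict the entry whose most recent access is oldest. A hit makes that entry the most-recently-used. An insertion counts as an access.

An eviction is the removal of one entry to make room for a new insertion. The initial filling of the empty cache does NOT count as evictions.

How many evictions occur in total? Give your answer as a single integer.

LRU simulation (capacity=3):
  1. access cat: MISS. Cache (LRU->MRU): [cat]
  2. access rat: MISS. Cache (LRU->MRU): [cat rat]
  3. access bee: MISS. Cache (LRU->MRU): [cat rat bee]
  4. access bee: HIT. Cache (LRU->MRU): [cat rat bee]
  5. access bee: HIT. Cache (LRU->MRU): [cat rat bee]
  6. access cat: HIT. Cache (LRU->MRU): [rat bee cat]
  7. access cat: HIT. Cache (LRU->MRU): [rat bee cat]
  8. access cat: HIT. Cache (LRU->MRU): [rat bee cat]
  9. access bee: HIT. Cache (LRU->MRU): [rat cat bee]
  10. access bee: HIT. Cache (LRU->MRU): [rat cat bee]
  11. access elk: MISS, evict rat. Cache (LRU->MRU): [cat bee elk]
Total: 7 hits, 4 misses, 1 evictions

Answer: 1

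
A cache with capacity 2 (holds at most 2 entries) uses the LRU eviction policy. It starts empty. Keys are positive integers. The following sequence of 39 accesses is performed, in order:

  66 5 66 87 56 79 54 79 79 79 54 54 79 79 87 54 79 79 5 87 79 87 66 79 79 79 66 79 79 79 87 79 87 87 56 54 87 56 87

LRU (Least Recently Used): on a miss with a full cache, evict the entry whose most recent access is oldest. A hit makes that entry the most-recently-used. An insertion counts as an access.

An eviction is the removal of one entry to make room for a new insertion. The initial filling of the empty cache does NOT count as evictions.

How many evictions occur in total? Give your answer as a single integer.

Answer: 17

Derivation:
LRU simulation (capacity=2):
  1. access 66: MISS. Cache (LRU->MRU): [66]
  2. access 5: MISS. Cache (LRU->MRU): [66 5]
  3. access 66: HIT. Cache (LRU->MRU): [5 66]
  4. access 87: MISS, evict 5. Cache (LRU->MRU): [66 87]
  5. access 56: MISS, evict 66. Cache (LRU->MRU): [87 56]
  6. access 79: MISS, evict 87. Cache (LRU->MRU): [56 79]
  7. access 54: MISS, evict 56. Cache (LRU->MRU): [79 54]
  8. access 79: HIT. Cache (LRU->MRU): [54 79]
  9. access 79: HIT. Cache (LRU->MRU): [54 79]
  10. access 79: HIT. Cache (LRU->MRU): [54 79]
  11. access 54: HIT. Cache (LRU->MRU): [79 54]
  12. access 54: HIT. Cache (LRU->MRU): [79 54]
  13. access 79: HIT. Cache (LRU->MRU): [54 79]
  14. access 79: HIT. Cache (LRU->MRU): [54 79]
  15. access 87: MISS, evict 54. Cache (LRU->MRU): [79 87]
  16. access 54: MISS, evict 79. Cache (LRU->MRU): [87 54]
  17. access 79: MISS, evict 87. Cache (LRU->MRU): [54 79]
  18. access 79: HIT. Cache (LRU->MRU): [54 79]
  19. access 5: MISS, evict 54. Cache (LRU->MRU): [79 5]
  20. access 87: MISS, evict 79. Cache (LRU->MRU): [5 87]
  21. access 79: MISS, evict 5. Cache (LRU->MRU): [87 79]
  22. access 87: HIT. Cache (LRU->MRU): [79 87]
  23. access 66: MISS, evict 79. Cache (LRU->MRU): [87 66]
  24. access 79: MISS, evict 87. Cache (LRU->MRU): [66 79]
  25. access 79: HIT. Cache (LRU->MRU): [66 79]
  26. access 79: HIT. Cache (LRU->MRU): [66 79]
  27. access 66: HIT. Cache (LRU->MRU): [79 66]
  28. access 79: HIT. Cache (LRU->MRU): [66 79]
  29. access 79: HIT. Cache (LRU->MRU): [66 79]
  30. access 79: HIT. Cache (LRU->MRU): [66 79]
  31. access 87: MISS, evict 66. Cache (LRU->MRU): [79 87]
  32. access 79: HIT. Cache (LRU->MRU): [87 79]
  33. access 87: HIT. Cache (LRU->MRU): [79 87]
  34. access 87: HIT. Cache (LRU->MRU): [79 87]
  35. access 56: MISS, evict 79. Cache (LRU->MRU): [87 56]
  36. access 54: MISS, evict 87. Cache (LRU->MRU): [56 54]
  37. access 87: MISS, evict 56. Cache (LRU->MRU): [54 87]
  38. access 56: MISS, evict 54. Cache (LRU->MRU): [87 56]
  39. access 87: HIT. Cache (LRU->MRU): [56 87]
Total: 20 hits, 19 misses, 17 evictions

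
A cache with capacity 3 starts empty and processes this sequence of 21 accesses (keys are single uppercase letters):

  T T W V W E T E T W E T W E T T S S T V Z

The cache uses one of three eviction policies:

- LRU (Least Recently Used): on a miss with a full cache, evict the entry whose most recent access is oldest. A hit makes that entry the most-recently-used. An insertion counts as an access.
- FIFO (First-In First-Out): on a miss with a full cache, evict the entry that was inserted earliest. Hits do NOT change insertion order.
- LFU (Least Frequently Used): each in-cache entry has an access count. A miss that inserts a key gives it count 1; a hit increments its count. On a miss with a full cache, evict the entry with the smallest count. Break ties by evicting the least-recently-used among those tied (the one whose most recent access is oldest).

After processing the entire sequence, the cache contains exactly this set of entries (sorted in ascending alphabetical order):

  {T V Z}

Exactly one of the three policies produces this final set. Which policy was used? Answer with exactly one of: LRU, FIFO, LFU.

Answer: LRU

Derivation:
Simulating under each policy and comparing final sets:
  LRU: final set = {T V Z} -> MATCHES target
  FIFO: final set = {S V Z} -> differs
  LFU: final set = {E T Z} -> differs
Only LRU produces the target set.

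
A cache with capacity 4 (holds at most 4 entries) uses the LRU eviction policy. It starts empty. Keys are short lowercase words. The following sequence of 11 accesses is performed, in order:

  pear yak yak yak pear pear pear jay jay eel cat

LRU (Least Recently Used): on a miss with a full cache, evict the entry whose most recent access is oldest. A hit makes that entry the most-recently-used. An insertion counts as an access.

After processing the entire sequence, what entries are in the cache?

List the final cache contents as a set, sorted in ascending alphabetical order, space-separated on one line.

LRU simulation (capacity=4):
  1. access pear: MISS. Cache (LRU->MRU): [pear]
  2. access yak: MISS. Cache (LRU->MRU): [pear yak]
  3. access yak: HIT. Cache (LRU->MRU): [pear yak]
  4. access yak: HIT. Cache (LRU->MRU): [pear yak]
  5. access pear: HIT. Cache (LRU->MRU): [yak pear]
  6. access pear: HIT. Cache (LRU->MRU): [yak pear]
  7. access pear: HIT. Cache (LRU->MRU): [yak pear]
  8. access jay: MISS. Cache (LRU->MRU): [yak pear jay]
  9. access jay: HIT. Cache (LRU->MRU): [yak pear jay]
  10. access eel: MISS. Cache (LRU->MRU): [yak pear jay eel]
  11. access cat: MISS, evict yak. Cache (LRU->MRU): [pear jay eel cat]
Total: 6 hits, 5 misses, 1 evictions

Answer: cat eel jay pear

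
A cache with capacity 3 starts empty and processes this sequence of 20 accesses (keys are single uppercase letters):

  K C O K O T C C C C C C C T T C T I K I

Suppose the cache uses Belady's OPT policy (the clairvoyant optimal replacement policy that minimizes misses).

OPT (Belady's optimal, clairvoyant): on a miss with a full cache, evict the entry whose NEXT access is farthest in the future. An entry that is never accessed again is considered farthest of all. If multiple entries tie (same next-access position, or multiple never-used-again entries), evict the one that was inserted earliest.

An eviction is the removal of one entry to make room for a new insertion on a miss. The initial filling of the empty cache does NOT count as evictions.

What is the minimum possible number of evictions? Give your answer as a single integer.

OPT (Belady) simulation (capacity=3):
  1. access K: MISS. Cache: [K]
  2. access C: MISS. Cache: [K C]
  3. access O: MISS. Cache: [K C O]
  4. access K: HIT. Next use of K: step 19. Cache: [K C O]
  5. access O: HIT. Next use of O: never. Cache: [K C O]
  6. access T: MISS, evict O (next use: never). Cache: [K C T]
  7. access C: HIT. Next use of C: step 8. Cache: [K C T]
  8. access C: HIT. Next use of C: step 9. Cache: [K C T]
  9. access C: HIT. Next use of C: step 10. Cache: [K C T]
  10. access C: HIT. Next use of C: step 11. Cache: [K C T]
  11. access C: HIT. Next use of C: step 12. Cache: [K C T]
  12. access C: HIT. Next use of C: step 13. Cache: [K C T]
  13. access C: HIT. Next use of C: step 16. Cache: [K C T]
  14. access T: HIT. Next use of T: step 15. Cache: [K C T]
  15. access T: HIT. Next use of T: step 17. Cache: [K C T]
  16. access C: HIT. Next use of C: never. Cache: [K C T]
  17. access T: HIT. Next use of T: never. Cache: [K C T]
  18. access I: MISS, evict C (next use: never). Cache: [K T I]
  19. access K: HIT. Next use of K: never. Cache: [K T I]
  20. access I: HIT. Next use of I: never. Cache: [K T I]
Total: 15 hits, 5 misses, 2 evictions

Answer: 2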